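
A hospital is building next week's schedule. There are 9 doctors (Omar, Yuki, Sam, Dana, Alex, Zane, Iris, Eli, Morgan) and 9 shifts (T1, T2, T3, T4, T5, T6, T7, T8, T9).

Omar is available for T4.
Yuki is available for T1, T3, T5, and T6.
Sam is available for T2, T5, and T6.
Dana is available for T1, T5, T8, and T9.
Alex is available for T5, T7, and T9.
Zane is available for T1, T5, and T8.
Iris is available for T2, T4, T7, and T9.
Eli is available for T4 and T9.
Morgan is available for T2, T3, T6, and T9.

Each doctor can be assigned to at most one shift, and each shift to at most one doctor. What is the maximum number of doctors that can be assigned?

One maximum matching: Omar→T4, Yuki→T3, Sam→T2, Dana→T1, Alex→T5, Zane→T8, Iris→T7, Eli→T9, Morgan→T6.
This saturates every doctor, so 9 is the maximum.

9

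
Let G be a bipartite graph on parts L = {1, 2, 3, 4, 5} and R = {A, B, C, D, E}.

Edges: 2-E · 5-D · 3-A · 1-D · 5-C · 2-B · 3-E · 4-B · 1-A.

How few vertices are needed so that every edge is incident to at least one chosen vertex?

The 5 edges 1–D, 2–E, 3–A, 4–B, 5–C form a matching, so any vertex cover needs at least 5 vertices (one per matched edge).
Conversely {1, 2, 3, 4, 5} meets every edge and has exactly 5 vertices, so 5 is optimal.

5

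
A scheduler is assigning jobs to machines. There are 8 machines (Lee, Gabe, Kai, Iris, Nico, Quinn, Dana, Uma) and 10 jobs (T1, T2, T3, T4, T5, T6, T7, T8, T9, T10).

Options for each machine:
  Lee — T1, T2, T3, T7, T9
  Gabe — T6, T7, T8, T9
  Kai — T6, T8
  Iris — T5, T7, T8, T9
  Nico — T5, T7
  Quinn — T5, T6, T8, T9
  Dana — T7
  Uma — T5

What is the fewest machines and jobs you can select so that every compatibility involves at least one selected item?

{Lee, T5, T6, T7, T8, T9} is a vertex cover of size 6: every edge has an endpoint in this set.
No smaller cover exists because Lee–T3, Gabe–T7, Kai–T6, Iris–T8, Nico–T5, Quinn–T9 is a matching of size 6, and a cover must include an endpoint of each of these disjoint edges (König's theorem).

6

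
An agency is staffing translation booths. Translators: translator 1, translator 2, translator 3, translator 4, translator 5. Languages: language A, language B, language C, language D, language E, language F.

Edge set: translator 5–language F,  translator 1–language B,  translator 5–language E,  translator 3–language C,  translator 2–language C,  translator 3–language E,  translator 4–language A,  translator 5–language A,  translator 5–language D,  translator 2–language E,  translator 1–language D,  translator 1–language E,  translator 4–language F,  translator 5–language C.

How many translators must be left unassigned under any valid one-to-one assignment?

A valid assignment of size 5: translator 1–language B, translator 2–language C, translator 3–language E, translator 4–language A, translator 5–language F.
This saturates every translator, so 5 is the maximum.
That matches 5 of the 5, leaving 0 unmatched; no matching can do better.

0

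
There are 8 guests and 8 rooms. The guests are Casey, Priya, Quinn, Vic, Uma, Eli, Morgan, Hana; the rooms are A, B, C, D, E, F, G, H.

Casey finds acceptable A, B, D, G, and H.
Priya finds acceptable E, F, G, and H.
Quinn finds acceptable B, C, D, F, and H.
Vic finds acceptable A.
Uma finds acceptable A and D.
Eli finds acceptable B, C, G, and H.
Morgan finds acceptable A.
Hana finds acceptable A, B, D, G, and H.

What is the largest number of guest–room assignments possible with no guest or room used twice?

7

For example, pair Casey–H, Priya–E, Quinn–B, Vic–A, Uma–D, Eli–C, Hana–G.
The set {Vic, Morgan} has only 1 neighbour ({A}), so by Hall's theorem at most 7 of the 8 guests can be matched.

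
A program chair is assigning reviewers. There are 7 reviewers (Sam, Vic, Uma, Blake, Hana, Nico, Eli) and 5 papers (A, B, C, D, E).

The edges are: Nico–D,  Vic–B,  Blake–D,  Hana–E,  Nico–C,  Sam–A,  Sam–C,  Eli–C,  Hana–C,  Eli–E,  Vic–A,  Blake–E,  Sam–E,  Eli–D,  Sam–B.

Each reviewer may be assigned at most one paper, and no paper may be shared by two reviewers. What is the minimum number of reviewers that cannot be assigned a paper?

A valid assignment of size 5: Sam–B, Vic–A, Blake–D, Hana–E, Nico–C.
The set {Uma, Blake, Hana, Nico, Eli} has only 3 neighbours ({C, D, E}), so by Hall's theorem at most 5 of the 7 reviewers can be matched.
That matches 5 of the 7, leaving 2 unmatched; no matching can do better.

2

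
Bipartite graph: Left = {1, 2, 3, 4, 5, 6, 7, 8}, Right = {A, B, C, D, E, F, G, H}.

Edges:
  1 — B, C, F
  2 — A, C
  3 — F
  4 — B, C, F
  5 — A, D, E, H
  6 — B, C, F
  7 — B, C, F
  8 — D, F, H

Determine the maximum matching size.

One maximum matching: 1–C, 2–A, 3–F, 4–B, 5–E, 8–D.
The set {1, 3, 4, 6, 7} has only 3 neighbours ({B, C, F}), so by Hall's theorem at most 6 of the 8 left vertices can be matched.

6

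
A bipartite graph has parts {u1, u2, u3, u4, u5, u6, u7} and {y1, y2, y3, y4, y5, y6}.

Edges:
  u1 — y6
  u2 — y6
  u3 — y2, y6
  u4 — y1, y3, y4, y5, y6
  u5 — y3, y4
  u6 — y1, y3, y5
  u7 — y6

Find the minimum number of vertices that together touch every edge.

5

{u3, u4, u5, u6, y6} is a vertex cover of size 5: every edge has an endpoint in this set.
No smaller cover exists because u1–y6, u3–y2, u4–y1, u5–y4, u6–y3 is a matching of size 5, and a cover must include an endpoint of each of these disjoint edges (König's theorem).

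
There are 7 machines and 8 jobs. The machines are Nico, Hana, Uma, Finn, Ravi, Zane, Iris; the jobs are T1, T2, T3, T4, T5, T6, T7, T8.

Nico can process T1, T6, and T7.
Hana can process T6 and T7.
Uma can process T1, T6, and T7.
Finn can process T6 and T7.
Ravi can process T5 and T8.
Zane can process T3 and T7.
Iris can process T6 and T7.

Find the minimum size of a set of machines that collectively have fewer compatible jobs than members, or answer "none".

Take S = {Hana, Finn, Iris}. Its neighbourhood is {T6, T7}, so |N(S)| = 2 < |S| = 3.
Every subset of size less than 3 has at least as many neighbours as members, so 3 is the minimum.

3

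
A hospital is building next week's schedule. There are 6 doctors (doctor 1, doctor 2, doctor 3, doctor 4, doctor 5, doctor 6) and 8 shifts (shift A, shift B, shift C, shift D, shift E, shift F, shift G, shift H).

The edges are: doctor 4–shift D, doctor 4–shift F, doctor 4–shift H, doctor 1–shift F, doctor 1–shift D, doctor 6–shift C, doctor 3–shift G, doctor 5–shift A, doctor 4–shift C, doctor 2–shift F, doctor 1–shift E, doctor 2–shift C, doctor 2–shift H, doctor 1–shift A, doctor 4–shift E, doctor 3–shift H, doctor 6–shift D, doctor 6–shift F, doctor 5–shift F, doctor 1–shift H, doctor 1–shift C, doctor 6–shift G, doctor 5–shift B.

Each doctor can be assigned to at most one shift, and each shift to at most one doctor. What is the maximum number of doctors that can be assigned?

One maximum matching: doctor 1–shift A, doctor 2–shift C, doctor 3–shift H, doctor 4–shift D, doctor 5–shift F, doctor 6–shift G.
This saturates every doctor, so 6 is the maximum.

6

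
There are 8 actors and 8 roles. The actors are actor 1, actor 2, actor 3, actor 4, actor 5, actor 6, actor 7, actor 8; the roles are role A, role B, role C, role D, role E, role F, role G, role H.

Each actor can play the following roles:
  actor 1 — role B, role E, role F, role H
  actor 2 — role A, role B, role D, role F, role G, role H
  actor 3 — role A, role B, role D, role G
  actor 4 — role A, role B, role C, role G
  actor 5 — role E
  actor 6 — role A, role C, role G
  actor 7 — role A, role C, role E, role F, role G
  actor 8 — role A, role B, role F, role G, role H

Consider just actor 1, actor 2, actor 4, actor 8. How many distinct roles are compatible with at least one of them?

8

The union of neighbours of {actor 1, actor 2, actor 4, actor 8} is {role A, role B, role C, role D, role E, role F, role G, role H}, which has 8 elements.
Since |N(S)| = 8 ≥ |S| = 4, Hall's condition holds for this subset.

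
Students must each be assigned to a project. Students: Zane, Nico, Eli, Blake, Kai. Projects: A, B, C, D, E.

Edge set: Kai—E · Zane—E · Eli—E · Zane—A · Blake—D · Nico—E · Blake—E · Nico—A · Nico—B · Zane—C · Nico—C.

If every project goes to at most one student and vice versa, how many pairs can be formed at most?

One maximum matching: Zane→C, Nico→B, Eli→E, Blake→D.
The set {Eli, Kai} has only 1 neighbour ({E}), so by Hall's theorem at most 4 of the 5 students can be matched.

4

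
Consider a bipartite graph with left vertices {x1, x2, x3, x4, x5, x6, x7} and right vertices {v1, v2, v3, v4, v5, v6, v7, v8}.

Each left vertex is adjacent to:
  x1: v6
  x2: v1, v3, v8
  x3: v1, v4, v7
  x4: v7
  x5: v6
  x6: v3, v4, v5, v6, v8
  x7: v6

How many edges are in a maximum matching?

A valid assignment of size 5: x1–v6, x2–v1, x3–v4, x4–v7, x6–v3.
The set {x1, x5, x7} has only 1 neighbour ({v6}), so by Hall's theorem at most 5 of the 7 left vertices can be matched.

5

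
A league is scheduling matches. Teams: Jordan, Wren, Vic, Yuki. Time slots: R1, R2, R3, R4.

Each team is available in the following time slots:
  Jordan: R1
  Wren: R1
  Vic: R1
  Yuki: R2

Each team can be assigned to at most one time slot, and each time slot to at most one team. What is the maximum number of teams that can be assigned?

A valid assignment of size 2: Jordan→R1, Yuki→R2.
The set {Jordan, Wren, Vic} has only 1 neighbour ({R1}), so by Hall's theorem at most 2 of the 4 teams can be matched.

2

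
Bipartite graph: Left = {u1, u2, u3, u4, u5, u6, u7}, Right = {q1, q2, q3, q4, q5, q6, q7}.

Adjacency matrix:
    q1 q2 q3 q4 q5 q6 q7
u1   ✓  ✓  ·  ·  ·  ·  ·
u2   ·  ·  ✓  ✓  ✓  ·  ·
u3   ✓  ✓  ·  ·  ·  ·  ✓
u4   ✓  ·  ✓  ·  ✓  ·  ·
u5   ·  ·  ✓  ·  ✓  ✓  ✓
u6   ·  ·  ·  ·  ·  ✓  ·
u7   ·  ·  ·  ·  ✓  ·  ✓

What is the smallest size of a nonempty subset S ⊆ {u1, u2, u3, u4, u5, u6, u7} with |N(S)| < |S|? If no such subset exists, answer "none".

none

A matching saturating every left vertex exists, for instance u1→q1, u2→q4, u3→q2, u4→q3, u5→q5, u6→q6, u7→q7.
By Hall's marriage theorem, this means |N(S)| ≥ |S| for every subset S, so no violating subset exists.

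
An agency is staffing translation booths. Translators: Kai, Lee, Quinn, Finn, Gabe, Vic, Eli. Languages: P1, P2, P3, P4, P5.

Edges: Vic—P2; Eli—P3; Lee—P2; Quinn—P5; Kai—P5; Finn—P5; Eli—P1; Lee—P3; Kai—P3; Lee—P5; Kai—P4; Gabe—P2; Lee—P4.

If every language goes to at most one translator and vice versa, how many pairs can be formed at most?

5

One maximum matching: Kai-P3, Lee-P4, Quinn-P5, Gabe-P2, Eli-P1.
The set {Quinn, Finn, Gabe, Vic} has only 2 neighbours ({P2, P5}), so by Hall's theorem at most 5 of the 7 translators can be matched.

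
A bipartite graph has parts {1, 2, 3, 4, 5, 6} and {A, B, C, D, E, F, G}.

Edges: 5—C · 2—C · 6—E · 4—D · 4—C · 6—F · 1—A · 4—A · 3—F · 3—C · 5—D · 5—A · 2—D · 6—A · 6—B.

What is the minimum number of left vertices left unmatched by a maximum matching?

1

One maximum matching: 1→A, 2→D, 3→F, 4→C, 6→B.
The set {1, 2, 4, 5} has only 3 neighbours ({A, C, D}), so by Hall's theorem at most 5 of the 6 left vertices can be matched.
That matches 5 of the 6, leaving 1 unmatched; no matching can do better.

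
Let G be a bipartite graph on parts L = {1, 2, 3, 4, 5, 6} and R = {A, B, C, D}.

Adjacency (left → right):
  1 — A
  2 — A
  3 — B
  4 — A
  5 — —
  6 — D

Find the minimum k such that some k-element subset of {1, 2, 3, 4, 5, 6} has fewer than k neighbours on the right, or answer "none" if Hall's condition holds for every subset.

Take S = {5}. Its neighbourhood is {}, so |N(S)| = 0 < |S| = 1.

1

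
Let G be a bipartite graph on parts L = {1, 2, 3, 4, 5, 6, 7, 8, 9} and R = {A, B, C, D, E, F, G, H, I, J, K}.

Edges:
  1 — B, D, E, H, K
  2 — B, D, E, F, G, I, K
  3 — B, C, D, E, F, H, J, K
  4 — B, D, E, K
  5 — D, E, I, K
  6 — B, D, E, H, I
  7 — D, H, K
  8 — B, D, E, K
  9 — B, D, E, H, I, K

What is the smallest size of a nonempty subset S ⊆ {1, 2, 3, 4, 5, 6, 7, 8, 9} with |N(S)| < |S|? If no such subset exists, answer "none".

7

Take S = {1, 4, 5, 6, 7, 8, 9}. Its neighbourhood is {B, D, E, H, I, K}, so |N(S)| = 6 < |S| = 7.
Every subset of size less than 7 has at least as many neighbours as members, so 7 is the minimum.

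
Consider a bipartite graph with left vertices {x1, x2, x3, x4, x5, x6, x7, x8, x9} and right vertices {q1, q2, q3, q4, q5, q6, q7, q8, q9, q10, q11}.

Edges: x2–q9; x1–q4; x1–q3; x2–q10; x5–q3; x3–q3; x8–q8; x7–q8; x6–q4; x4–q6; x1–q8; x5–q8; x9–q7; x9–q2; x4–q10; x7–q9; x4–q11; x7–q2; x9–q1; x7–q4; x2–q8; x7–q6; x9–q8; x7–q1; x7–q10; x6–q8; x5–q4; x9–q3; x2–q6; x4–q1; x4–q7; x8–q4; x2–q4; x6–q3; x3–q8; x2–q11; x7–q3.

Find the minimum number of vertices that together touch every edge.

{x2, x4, x7, x9, q3, q4, q8} is a vertex cover of size 7: every edge has an endpoint in this set.
No smaller cover exists because x1–q4, x2–q9, x3–q3, x4–q6, x5–q8, x7–q1, x9–q7 is a matching of size 7, and a cover must include an endpoint of each of these disjoint edges (König's theorem).

7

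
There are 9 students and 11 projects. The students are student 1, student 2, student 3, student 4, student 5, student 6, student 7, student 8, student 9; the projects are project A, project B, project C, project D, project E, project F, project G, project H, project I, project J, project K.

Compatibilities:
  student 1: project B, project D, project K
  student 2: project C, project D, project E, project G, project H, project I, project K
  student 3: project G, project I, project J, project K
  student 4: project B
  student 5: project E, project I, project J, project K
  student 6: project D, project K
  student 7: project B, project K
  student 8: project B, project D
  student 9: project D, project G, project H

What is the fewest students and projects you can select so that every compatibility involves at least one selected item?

The 7 edges student 1–project D, student 2–project G, student 3–project J, student 4–project B, student 5–project I, student 6–project K, student 9–project H form a matching, so any vertex cover needs at least 7 vertices (one per matched edge).
Conversely {student 2, student 3, student 5, student 9, project B, project D, project K} meets every edge and has exactly 7 vertices, so 7 is optimal.

7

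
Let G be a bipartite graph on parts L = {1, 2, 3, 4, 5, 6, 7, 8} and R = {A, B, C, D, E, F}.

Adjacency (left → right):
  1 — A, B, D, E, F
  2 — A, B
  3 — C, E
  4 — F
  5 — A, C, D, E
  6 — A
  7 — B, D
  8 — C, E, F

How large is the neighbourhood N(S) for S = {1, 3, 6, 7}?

The union of neighbours of {1, 3, 6, 7} is {A, B, C, D, E, F}, which has 6 elements.
Since |N(S)| = 6 ≥ |S| = 4, Hall's condition holds for this subset.

6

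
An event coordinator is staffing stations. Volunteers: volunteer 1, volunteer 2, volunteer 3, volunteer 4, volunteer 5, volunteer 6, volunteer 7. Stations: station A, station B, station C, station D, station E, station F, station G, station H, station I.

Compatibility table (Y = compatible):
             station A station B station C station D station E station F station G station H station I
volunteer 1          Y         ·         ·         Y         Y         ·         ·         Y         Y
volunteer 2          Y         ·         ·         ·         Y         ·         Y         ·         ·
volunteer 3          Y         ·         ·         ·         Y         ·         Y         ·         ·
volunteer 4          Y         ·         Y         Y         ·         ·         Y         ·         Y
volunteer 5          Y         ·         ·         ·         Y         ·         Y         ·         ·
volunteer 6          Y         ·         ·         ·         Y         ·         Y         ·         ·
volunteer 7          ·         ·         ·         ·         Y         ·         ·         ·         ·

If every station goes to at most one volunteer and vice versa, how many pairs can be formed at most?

5

A valid assignment of size 5: volunteer 1–station I, volunteer 2–station E, volunteer 3–station G, volunteer 4–station C, volunteer 5–station A.
The set {volunteer 2, volunteer 3, volunteer 5, volunteer 6, volunteer 7} has only 3 neighbours ({station A, station E, station G}), so by Hall's theorem at most 5 of the 7 volunteers can be matched.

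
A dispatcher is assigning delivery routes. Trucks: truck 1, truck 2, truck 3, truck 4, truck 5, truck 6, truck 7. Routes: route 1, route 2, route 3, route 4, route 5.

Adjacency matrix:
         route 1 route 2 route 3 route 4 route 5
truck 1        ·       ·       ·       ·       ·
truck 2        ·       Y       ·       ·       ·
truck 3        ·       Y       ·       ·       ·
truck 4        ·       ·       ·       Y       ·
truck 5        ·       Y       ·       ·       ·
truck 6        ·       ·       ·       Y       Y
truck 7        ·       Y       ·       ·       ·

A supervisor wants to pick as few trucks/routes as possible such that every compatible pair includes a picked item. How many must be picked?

The 3 edges truck 2–route 2, truck 4–route 4, truck 6–route 5 form a matching, so any vertex cover needs at least 3 vertices (one per matched edge).
Conversely {truck 4, truck 6, route 2} meets every edge and has exactly 3 vertices, so 3 is optimal.

3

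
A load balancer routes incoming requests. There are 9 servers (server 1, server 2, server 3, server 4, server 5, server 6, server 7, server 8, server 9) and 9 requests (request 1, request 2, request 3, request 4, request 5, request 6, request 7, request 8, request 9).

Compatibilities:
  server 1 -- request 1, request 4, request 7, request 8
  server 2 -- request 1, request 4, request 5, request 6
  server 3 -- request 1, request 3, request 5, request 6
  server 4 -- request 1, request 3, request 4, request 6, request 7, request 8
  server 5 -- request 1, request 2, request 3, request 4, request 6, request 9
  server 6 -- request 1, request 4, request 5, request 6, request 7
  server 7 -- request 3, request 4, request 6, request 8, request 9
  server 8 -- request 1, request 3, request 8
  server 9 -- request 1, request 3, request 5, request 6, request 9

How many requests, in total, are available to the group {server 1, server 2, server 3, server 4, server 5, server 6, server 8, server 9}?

9

The union of neighbours of {server 1, server 2, server 3, server 4, server 5, server 6, server 8, server 9} is {request 1, request 2, request 3, request 4, request 5, request 6, request 7, request 8, request 9}, which has 9 elements.
Since |N(S)| = 9 ≥ |S| = 8, Hall's condition holds for this subset.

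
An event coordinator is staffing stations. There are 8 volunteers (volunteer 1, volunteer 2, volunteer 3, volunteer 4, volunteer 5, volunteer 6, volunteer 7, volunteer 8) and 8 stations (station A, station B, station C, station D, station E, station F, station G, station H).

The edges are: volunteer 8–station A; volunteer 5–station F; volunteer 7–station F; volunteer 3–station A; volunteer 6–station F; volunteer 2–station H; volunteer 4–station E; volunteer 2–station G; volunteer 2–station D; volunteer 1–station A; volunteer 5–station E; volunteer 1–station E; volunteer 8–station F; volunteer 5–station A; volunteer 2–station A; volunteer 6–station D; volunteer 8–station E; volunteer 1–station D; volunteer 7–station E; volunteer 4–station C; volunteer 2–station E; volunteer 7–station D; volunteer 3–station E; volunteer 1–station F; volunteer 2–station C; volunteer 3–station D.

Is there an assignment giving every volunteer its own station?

No

The set {volunteer 1, volunteer 3, volunteer 5, volunteer 6, volunteer 7, volunteer 8} has only 4 neighbours ({station A, station D, station E, station F}), so by Hall's theorem at most 6 of the 8 volunteers can be matched.
Hence no matching covers every volunteer.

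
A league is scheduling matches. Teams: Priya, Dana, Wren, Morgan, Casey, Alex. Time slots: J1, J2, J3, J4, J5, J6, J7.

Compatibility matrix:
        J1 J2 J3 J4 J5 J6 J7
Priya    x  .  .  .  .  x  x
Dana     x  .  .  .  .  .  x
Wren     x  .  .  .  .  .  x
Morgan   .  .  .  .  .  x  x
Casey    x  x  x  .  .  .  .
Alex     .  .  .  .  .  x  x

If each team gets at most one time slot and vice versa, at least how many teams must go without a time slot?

One maximum matching: Priya→J6, Dana→J1, Wren→J7, Casey→J3.
The set {Priya, Dana, Wren, Morgan, Alex} has only 3 neighbours ({J1, J6, J7}), so by Hall's theorem at most 4 of the 6 teams can be matched.
That matches 4 of the 6, leaving 2 unmatched; no matching can do better.

2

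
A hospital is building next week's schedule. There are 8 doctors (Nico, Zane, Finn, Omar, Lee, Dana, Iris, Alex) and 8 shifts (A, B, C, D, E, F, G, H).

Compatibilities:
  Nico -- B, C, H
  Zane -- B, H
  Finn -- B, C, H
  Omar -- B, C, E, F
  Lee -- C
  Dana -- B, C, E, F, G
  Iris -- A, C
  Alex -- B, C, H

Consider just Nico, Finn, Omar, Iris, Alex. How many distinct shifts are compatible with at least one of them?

6

The union of neighbours of {Nico, Finn, Omar, Iris, Alex} is {A, B, C, E, F, H}, which has 6 elements.
Since |N(S)| = 6 ≥ |S| = 5, Hall's condition holds for this subset.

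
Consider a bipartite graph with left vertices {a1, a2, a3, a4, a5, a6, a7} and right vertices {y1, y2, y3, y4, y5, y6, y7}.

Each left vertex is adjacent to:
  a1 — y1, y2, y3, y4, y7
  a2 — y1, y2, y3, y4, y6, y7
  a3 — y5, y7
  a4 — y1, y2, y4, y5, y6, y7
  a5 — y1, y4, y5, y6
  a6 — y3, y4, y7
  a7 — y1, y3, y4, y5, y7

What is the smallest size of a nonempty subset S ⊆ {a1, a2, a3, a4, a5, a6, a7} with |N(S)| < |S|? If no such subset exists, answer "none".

none

A matching saturating every left vertex exists, for instance a1→y2, a2→y6, a3→y5, a4→y4, a5→y1, a6→y3, a7→y7.
By Hall's marriage theorem, this means |N(S)| ≥ |S| for every subset S, so no violating subset exists.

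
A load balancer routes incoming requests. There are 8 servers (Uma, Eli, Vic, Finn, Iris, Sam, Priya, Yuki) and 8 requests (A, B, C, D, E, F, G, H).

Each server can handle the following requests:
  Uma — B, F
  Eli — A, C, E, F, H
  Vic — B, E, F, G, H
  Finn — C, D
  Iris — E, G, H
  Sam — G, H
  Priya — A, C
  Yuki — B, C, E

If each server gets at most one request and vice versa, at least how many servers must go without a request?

0

A valid assignment of size 8: Uma→F, Eli→A, Vic→E, Finn→D, Iris→H, Sam→G, Priya→C, Yuki→B.
All 8 servers are matched, so no larger matching exists.
That matches 8 of the 8, leaving 0 unmatched; no matching can do better.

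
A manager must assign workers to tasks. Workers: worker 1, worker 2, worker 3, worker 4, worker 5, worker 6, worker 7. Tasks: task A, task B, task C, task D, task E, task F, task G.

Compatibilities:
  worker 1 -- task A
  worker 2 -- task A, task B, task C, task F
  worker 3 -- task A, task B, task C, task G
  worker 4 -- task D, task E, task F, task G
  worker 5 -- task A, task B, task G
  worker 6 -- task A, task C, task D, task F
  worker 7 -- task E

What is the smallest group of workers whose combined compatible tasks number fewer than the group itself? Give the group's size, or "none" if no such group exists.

A matching saturating every worker exists, for instance worker 1→task A, worker 2→task B, worker 3→task C, worker 4→task D, worker 5→task G, worker 6→task F, worker 7→task E.
By Hall's marriage theorem, this means |N(S)| ≥ |S| for every subset S, so no violating subset exists.

none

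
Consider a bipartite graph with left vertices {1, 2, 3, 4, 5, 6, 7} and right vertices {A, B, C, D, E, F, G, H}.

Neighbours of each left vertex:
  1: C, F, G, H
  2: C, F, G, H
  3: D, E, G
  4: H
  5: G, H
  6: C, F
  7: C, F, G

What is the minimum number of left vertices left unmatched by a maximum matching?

2

One maximum matching: 1→C, 2→F, 3→E, 4→H, 5→G.
The set {1, 2, 4, 5, 6, 7} has only 4 neighbours ({C, F, G, H}), so by Hall's theorem at most 5 of the 7 left vertices can be matched.
That matches 5 of the 7, leaving 2 unmatched; no matching can do better.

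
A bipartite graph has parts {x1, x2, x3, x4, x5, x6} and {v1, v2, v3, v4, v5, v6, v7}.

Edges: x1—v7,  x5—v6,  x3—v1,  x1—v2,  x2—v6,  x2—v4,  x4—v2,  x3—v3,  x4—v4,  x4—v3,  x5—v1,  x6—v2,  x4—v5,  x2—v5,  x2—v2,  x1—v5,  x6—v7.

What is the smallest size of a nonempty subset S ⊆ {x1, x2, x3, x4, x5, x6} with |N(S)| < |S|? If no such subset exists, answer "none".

A matching saturating every left vertex exists, for instance x1→v7, x2→v6, x3→v3, x4→v4, x5→v1, x6→v2.
By Hall's marriage theorem, this means |N(S)| ≥ |S| for every subset S, so no violating subset exists.

none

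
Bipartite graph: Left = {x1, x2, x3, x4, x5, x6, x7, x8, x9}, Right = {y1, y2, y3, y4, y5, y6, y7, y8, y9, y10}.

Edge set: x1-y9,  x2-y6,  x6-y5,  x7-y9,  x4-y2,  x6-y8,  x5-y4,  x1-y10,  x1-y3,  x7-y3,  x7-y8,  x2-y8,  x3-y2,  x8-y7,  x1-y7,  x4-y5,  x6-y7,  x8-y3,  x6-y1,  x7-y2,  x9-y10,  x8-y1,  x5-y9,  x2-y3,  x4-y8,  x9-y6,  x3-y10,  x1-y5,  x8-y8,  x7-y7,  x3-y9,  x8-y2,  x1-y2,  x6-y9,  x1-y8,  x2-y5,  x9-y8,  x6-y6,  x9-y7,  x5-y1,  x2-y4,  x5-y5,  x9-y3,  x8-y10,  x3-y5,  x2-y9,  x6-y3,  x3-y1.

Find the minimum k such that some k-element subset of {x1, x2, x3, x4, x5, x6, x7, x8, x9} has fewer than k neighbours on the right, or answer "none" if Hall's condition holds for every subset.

A matching saturating every left vertex exists, for instance x1→y8, x2→y4, x3→y10, x4→y2, x5→y1, x6→y7, x7→y9, x8→y3, x9→y6.
By Hall's marriage theorem, this means |N(S)| ≥ |S| for every subset S, so no violating subset exists.

none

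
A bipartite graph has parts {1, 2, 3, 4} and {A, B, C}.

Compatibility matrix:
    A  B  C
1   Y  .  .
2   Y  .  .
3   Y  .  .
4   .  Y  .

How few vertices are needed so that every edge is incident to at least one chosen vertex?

{4, A} is a vertex cover of size 2: every edge has an endpoint in this set.
No smaller cover exists because 1–A, 4–B is a matching of size 2, and a cover must include an endpoint of each of these disjoint edges (König's theorem).

2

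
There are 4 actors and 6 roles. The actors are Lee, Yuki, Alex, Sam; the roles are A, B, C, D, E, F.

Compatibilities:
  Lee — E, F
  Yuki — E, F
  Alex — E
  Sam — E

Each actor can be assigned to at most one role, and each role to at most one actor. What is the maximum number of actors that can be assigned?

A valid assignment of size 2: Lee→F, Yuki→E.
The set {Lee, Yuki, Alex, Sam} has only 2 neighbours ({E, F}), so by Hall's theorem at most 2 of the 4 actors can be matched.

2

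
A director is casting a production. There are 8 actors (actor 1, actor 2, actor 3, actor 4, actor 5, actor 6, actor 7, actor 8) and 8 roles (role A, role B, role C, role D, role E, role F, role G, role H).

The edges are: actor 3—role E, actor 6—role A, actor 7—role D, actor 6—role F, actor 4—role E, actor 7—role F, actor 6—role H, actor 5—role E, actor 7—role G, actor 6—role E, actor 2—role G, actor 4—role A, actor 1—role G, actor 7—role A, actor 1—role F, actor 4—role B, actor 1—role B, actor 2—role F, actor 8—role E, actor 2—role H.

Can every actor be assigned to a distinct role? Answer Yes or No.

No

The set {actor 3, actor 5, actor 8} has only 1 neighbour ({role E}), so by Hall's theorem at most 6 of the 8 actors can be matched.
Hence no matching covers every actor.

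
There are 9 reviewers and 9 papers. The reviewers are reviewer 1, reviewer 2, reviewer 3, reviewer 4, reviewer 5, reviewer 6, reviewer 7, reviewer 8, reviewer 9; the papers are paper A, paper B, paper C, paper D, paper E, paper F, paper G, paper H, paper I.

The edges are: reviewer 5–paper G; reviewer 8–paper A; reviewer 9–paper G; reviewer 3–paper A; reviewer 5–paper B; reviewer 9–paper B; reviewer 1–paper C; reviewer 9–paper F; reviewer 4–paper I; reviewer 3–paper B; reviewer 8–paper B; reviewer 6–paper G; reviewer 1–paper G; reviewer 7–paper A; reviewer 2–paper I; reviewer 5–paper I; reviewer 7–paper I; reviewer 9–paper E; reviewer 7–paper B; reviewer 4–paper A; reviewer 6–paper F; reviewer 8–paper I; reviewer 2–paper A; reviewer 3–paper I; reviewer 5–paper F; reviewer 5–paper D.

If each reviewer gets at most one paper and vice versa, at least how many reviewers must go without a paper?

2

A valid assignment of size 7: reviewer 1-paper C, reviewer 2-paper A, reviewer 3-paper B, reviewer 4-paper I, reviewer 5-paper G, reviewer 6-paper F, reviewer 9-paper E.
The set {reviewer 2, reviewer 3, reviewer 4, reviewer 7, reviewer 8} has only 3 neighbours ({paper A, paper B, paper I}), so by Hall's theorem at most 7 of the 9 reviewers can be matched.
That matches 7 of the 9, leaving 2 unmatched; no matching can do better.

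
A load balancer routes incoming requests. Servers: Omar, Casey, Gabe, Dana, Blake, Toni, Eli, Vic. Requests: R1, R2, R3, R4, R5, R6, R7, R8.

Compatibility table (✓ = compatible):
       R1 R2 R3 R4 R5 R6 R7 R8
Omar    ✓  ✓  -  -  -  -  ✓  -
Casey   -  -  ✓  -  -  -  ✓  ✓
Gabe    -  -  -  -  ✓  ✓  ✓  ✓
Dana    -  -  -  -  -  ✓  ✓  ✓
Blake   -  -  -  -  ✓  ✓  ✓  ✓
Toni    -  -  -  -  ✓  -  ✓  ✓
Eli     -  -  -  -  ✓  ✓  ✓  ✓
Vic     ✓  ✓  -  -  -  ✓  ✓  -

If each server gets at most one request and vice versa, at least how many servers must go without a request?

A valid assignment of size 7: Omar–R1, Casey–R3, Gabe–R6, Dana–R8, Blake–R5, Toni–R7, Vic–R2.
The set {Gabe, Dana, Blake, Toni, Eli} has only 4 neighbours ({R5, R6, R7, R8}), so by Hall's theorem at most 7 of the 8 servers can be matched.
That matches 7 of the 8, leaving 1 unmatched; no matching can do better.

1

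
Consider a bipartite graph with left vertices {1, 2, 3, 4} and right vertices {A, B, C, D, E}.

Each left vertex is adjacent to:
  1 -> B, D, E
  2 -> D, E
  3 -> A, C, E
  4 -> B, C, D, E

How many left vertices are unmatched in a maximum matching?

0

For example, pair 1–E, 2–D, 3–C, 4–B.
All 4 left vertices are matched, so no larger matching exists.
That matches 4 of the 4, leaving 0 unmatched; no matching can do better.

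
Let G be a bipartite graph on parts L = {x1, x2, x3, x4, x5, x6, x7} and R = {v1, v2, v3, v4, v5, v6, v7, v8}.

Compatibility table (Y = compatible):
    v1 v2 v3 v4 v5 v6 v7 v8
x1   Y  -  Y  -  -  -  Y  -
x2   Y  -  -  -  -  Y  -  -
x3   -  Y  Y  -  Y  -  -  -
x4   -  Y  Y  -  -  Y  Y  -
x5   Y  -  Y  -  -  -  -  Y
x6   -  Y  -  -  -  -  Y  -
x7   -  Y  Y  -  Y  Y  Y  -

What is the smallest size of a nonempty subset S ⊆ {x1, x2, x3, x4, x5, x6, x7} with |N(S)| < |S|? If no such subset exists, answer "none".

A matching saturating every left vertex exists, for instance x1→v1, x2→v6, x3→v5, x4→v7, x5→v8, x6→v2, x7→v3.
By Hall's marriage theorem, this means |N(S)| ≥ |S| for every subset S, so no violating subset exists.

none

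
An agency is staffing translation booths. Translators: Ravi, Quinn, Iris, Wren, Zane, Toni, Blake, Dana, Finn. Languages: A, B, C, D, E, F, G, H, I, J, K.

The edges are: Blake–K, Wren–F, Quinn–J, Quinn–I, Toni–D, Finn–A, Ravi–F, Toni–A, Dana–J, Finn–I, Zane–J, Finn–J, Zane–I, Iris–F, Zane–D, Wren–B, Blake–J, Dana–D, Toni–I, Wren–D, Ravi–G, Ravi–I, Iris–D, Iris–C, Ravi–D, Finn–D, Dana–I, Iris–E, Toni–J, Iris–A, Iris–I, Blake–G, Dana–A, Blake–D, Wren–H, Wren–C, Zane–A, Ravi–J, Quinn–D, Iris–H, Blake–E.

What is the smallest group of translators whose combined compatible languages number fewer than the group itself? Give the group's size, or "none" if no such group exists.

Take S = {Quinn, Zane, Toni, Dana, Finn}. Its neighbourhood is {A, D, I, J}, so |N(S)| = 4 < |S| = 5.
Every subset of size less than 5 has at least as many neighbours as members, so 5 is the minimum.

5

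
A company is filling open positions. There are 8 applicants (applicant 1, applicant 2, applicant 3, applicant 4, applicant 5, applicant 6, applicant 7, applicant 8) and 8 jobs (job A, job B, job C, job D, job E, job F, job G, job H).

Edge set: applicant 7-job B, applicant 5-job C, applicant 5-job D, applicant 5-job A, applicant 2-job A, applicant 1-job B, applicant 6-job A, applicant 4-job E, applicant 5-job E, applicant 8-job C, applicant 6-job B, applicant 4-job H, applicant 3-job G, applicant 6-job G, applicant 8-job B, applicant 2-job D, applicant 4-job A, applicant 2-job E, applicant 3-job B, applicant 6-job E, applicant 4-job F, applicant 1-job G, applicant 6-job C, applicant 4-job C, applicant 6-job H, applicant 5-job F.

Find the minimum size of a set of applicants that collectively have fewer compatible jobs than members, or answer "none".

3

Take S = {applicant 1, applicant 3, applicant 7}. Its neighbourhood is {job B, job G}, so |N(S)| = 2 < |S| = 3.
Every subset of size less than 3 has at least as many neighbours as members, so 3 is the minimum.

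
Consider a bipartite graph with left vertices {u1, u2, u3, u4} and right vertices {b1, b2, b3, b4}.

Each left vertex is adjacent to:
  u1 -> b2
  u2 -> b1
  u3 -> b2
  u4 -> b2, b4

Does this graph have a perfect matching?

No

The set {u1, u3} has only 1 neighbour ({b2}), so by Hall's theorem at most 3 of the 4 left vertices can be matched.
Hence no matching covers every left vertex.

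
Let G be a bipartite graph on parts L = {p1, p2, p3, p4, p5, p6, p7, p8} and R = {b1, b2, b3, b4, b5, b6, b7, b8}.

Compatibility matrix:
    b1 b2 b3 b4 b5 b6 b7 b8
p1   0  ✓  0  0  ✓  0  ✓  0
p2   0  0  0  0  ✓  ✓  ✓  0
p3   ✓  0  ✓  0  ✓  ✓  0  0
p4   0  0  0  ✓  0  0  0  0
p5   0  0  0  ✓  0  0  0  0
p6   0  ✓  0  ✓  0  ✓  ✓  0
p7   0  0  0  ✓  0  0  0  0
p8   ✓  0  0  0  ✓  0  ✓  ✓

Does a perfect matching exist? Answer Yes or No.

The set {p4, p5, p7} has only 1 neighbour ({b4}), so by Hall's theorem at most 6 of the 8 left vertices can be matched.
Hence no matching covers every left vertex.

No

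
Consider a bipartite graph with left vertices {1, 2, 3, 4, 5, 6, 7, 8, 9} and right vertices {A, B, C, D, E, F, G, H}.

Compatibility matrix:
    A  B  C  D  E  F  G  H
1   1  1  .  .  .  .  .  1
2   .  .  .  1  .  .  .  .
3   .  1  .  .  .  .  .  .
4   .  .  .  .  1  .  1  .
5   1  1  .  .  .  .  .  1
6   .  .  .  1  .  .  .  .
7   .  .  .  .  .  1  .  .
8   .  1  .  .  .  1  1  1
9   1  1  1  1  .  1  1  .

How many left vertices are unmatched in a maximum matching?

One maximum matching: 1-A, 2-D, 3-B, 4-E, 5-H, 7-F, 8-G, 9-C.
The set {2, 6} has only 1 neighbour ({D}), so by Hall's theorem at most 8 of the 9 left vertices can be matched.
That matches 8 of the 9, leaving 1 unmatched; no matching can do better.

1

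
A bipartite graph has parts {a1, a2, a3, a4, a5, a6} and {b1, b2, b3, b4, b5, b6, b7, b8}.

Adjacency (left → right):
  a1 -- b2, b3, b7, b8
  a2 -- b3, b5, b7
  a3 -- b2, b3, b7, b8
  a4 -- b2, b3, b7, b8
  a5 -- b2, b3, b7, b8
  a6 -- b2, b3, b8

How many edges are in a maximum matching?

A valid assignment of size 5: a1–b2, a2–b5, a3–b7, a4–b8, a5–b3.
The set {a1, a3, a4, a5, a6} has only 4 neighbours ({b2, b3, b7, b8}), so by Hall's theorem at most 5 of the 6 left vertices can be matched.

5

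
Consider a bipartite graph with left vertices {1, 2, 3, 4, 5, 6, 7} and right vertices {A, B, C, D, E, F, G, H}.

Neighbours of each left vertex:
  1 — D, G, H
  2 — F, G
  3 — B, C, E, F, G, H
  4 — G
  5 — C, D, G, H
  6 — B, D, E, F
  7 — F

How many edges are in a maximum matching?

6

One maximum matching: 1→D, 2→F, 3→E, 4→G, 5→C, 6→B.
The set {2, 4, 7} has only 2 neighbours ({F, G}), so by Hall's theorem at most 6 of the 7 left vertices can be matched.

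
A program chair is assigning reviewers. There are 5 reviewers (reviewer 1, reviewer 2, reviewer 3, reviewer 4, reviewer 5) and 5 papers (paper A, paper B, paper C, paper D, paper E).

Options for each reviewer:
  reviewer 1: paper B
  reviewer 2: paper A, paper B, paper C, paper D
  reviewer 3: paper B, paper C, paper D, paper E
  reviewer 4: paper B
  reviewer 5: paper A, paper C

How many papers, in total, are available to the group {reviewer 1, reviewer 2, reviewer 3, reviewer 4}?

The union of neighbours of {reviewer 1, reviewer 2, reviewer 3, reviewer 4} is {paper A, paper B, paper C, paper D, paper E}, which has 5 elements.
Since |N(S)| = 5 ≥ |S| = 4, Hall's condition holds for this subset.

5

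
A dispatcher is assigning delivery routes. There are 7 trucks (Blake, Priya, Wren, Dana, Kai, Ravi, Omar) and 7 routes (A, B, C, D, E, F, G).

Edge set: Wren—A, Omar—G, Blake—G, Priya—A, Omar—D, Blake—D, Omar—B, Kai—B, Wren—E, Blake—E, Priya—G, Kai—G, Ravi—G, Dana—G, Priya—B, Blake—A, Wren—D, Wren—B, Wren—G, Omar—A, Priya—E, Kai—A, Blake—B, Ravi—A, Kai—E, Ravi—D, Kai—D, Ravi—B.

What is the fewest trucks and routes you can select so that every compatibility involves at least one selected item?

5

The 5 edges Blake–D, Priya–B, Wren–E, Dana–G, Kai–A form a matching, so any vertex cover needs at least 5 vertices (one per matched edge).
Conversely {A, B, D, E, G} meets every edge and has exactly 5 vertices, so 5 is optimal.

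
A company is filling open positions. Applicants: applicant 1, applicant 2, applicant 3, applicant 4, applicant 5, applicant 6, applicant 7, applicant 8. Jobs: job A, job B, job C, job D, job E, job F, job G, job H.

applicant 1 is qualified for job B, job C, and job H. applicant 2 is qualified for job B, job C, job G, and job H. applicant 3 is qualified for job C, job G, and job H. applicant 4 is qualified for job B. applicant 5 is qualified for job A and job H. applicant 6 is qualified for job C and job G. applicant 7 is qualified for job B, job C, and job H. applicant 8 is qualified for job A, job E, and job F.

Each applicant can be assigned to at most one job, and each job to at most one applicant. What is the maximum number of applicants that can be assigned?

A valid assignment of size 6: applicant 1–job H, applicant 2–job G, applicant 3–job C, applicant 4–job B, applicant 5–job A, applicant 8–job F.
The set {applicant 1, applicant 2, applicant 3, applicant 4, applicant 6, applicant 7} has only 4 neighbours ({job B, job C, job G, job H}), so by Hall's theorem at most 6 of the 8 applicants can be matched.

6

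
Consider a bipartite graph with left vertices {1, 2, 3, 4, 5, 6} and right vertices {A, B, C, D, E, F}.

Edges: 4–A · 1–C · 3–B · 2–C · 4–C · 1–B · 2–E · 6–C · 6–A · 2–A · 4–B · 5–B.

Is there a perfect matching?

The set {1, 3, 4, 5, 6} has only 3 neighbours ({A, B, C}), so by Hall's theorem at most 4 of the 6 left vertices can be matched.
Hence no matching covers every left vertex.

No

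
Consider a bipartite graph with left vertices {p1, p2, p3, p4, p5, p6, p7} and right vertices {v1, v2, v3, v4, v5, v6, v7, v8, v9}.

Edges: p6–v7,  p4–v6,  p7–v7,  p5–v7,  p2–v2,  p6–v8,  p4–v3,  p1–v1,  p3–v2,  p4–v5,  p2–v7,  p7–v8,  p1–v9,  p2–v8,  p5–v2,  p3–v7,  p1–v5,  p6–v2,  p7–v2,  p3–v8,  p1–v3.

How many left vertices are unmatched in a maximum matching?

For example, pair p1-v1, p2-v8, p3-v7, p4-v6, p5-v2.
The set {p2, p3, p5, p6, p7} has only 3 neighbours ({v2, v7, v8}), so by Hall's theorem at most 5 of the 7 left vertices can be matched.
That matches 5 of the 7, leaving 2 unmatched; no matching can do better.

2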